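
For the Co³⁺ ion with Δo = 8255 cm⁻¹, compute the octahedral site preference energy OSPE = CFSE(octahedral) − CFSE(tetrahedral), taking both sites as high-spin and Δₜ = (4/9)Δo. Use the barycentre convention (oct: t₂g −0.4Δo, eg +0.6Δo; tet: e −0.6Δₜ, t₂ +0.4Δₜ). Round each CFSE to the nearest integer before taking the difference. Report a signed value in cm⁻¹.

-1101

Co is in group 9, so Co³⁺ is d⁶ (9 − 3 = 6).
In an octahedral site d⁶ (HS) is t2g^4 e_g^2, giving CFSE(oct) = -0.4Δo = -3302 cm⁻¹.
Tetrahedral e^3 t2^3 gives -0.6Δₜ = -0.6 × (4/9) × 8255 = -2201 cm⁻¹.
OSPE = CFSE(oct) − CFSE(tet) = -3302 − (-2201) = -1101 cm⁻¹.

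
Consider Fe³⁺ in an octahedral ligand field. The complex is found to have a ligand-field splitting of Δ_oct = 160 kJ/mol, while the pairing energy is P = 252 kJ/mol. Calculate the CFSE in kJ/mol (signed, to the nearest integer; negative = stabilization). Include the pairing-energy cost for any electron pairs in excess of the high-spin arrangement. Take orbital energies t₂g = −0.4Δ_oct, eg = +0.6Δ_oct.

0

Fe³⁺: group 8, so d-count = 8 − 3 = 5.
With Δ_oct < P the complex is high-spin.
Configuration: t₂g³ eg².
Orbital CFSE = 0.0Δ_oct = 0.0 × 160 = 0 kJ/mol.
High-spin has no excess pairs, so no pairing correction applies.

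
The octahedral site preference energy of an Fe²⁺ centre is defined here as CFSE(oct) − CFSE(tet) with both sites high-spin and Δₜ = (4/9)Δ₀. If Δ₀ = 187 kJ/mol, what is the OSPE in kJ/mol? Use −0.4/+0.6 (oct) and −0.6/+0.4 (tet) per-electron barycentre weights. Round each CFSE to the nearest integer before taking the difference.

-25

Group 8 minus oxidation state +2 gives a d⁶ configuration for Fe²⁺.
In an octahedral site d⁶ (HS) is t₂g⁴ eg², giving CFSE(oct) = -0.4Δ₀ = -75 kJ/mol.
Tetrahedral: e³ t₂³, CFSE = 3(−0.6) + 3(+0.4) = -0.6Δₜ = -0.6 × (4/9) × 187 = -50 kJ/mol.
Subtracting, OSPE = -75 − (-50) = -25 kJ/mol.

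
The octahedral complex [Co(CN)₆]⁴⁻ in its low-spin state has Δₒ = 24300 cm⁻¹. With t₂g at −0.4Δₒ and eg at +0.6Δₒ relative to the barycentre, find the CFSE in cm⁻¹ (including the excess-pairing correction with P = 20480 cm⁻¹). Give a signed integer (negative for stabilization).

-23260

Each CN⁻ contributes -1; 6 × (-1) = -6. With overall charge -4, Co is in the +2 oxidation state.
Co sits in group 9; removing 2 electrons leaves Co²⁺ with 9 − 2 = 7 d electrons.
Configuration: t₂g⁶ eg¹.
CFSE(orbital) = 6×(-0.4Δₒ) + 1×(0.6Δₒ) = -1.8Δₒ; with Δₒ = 24300 cm⁻¹ that is -43740 cm⁻¹.
Pairing penalty: 3 pairs vs 2 in the high-spin reference → 1 extra × P = 20480 cm⁻¹.
Net CFSE = -43740 + 20480 = -23260 cm⁻¹.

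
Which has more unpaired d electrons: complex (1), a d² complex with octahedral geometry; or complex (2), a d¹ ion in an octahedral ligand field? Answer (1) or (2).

(1)

(1): For octahedral d² the high- and low-spin configurations coincide; t2g^2 e_g^0 → 2 unpaired.
(2): For octahedral d¹ the high- and low-spin configurations coincide; t₂g¹ eg⁰ → 1 unpaired.
So (1) has more unpaired electrons.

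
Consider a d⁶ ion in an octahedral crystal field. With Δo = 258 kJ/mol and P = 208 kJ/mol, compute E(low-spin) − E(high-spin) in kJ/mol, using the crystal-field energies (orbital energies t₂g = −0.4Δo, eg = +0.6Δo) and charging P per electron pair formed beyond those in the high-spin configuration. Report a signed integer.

-100

High-spin: t₂g⁴ eg², CFSE = -0.4Δo = -103 kJ/mol.
For low-spin the configuration is t₂g⁶ eg⁰: orbital energy -2.4 × 258 = -619 kJ/mol, and 2 additional pairs relative to high-spin add 416 kJ/mol, giving -203 kJ/mol.
Thus E(LS) − E(HS) = -100 kJ/mol.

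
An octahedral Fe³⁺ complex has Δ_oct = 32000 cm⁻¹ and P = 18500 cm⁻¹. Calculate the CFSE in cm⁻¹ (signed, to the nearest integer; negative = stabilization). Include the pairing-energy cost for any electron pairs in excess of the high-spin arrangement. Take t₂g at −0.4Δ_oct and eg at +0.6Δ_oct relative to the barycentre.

-27000

Fe sits in group 8; removing 3 electrons leaves Fe³⁺ with 8 − 3 = 5 d electrons.
Δ_oct > P, so pairing is preferred: the ground state is low-spin.
Configuration: t₂g⁵ eg⁰.
Orbital CFSE = -2.0Δ_oct = -2.0 × 32000 = -64000 cm⁻¹.
Excess pairs vs high-spin: 2 − 0 = 2; pairing cost = +37000 cm⁻¹.
Net CFSE = -64000 + 37000 = -27000 cm⁻¹.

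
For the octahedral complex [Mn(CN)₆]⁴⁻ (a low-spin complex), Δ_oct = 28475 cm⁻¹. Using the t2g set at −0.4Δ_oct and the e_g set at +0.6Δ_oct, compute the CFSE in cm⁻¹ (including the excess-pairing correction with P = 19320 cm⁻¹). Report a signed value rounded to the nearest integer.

Each CN⁻ contributes -1; 6 × (-1) = -6. With overall charge -4, Mn is in the +2 oxidation state.
Mn²⁺: group 7, so d-count = 7 − 2 = 5.
The d⁵ electrons fill as t2g^5 e_g^0.
The orbital stabilization is -2.0Δ_oct = -2.0 × 28475 = -56950 cm⁻¹.
High-spin d⁵ would be t2g^3 e_g^2 with 0 pairs; low-spin has 2, so 2 excess pairs cost +2P = +38640 cm⁻¹.
Combining: -56950 + 38640 = -18310 cm⁻¹.

-18310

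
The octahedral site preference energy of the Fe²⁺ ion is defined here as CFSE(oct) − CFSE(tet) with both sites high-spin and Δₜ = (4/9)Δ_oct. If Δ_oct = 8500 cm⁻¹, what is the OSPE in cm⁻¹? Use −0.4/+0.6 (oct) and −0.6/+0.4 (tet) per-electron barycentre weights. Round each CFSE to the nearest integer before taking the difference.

-1133

Fe is in group 8, so Fe²⁺ is d⁶ (8 − 2 = 6).
In an octahedral site d⁶ (HS) is t2g^4 e_g^2, giving CFSE(oct) = -0.4Δ_oct = -3400 cm⁻¹.
In a tetrahedral site the filling is e^3 t2^3: CFSE(tet) = -0.6Δₜ = -0.6 × (4/9)(8500) = -2267 cm⁻¹.
OSPE = -3400 − (-2267) = -1133 cm⁻¹.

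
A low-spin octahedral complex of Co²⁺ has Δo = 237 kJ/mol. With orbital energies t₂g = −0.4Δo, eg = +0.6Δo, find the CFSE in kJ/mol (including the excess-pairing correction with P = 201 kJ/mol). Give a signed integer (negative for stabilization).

-226

Co sits in group 9; removing 2 electrons leaves Co²⁺ with 9 − 2 = 7 d electrons.
Configuration: t₂g⁶ eg¹.
CFSE(orbital) = 6×(-0.4Δo) + 1×(0.6Δo) = -1.8Δo; with Δo = 237 kJ/mol that is -427 kJ/mol.
Pairing penalty: 3 pairs vs 2 in the high-spin reference → 1 extra × P = 201 kJ/mol.
Combining: -427 + 201 = -226 kJ/mol.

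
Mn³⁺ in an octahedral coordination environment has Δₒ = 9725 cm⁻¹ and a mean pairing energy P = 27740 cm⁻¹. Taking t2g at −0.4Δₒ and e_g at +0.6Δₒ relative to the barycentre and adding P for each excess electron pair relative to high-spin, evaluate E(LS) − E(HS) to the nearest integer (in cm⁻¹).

18015

Mn³⁺: group 7, so d-count = 7 − 3 = 4.
High-spin d⁴ fills as t2g^3 e_g^1 with CFSE 3(−0.4) + 1(+0.6) = -0.6Δₒ = -5835 cm⁻¹.
Low-spin t2g^4 e_g^0 gives -1.6Δₒ = -15560 cm⁻¹, but forming 1 extra pair costs 1P = 27740 cm⁻¹, so E(LS) = -15560 + 27740 = 12180 cm⁻¹.
E(LS) − E(HS) = 12180 − (-5835) = 18015 cm⁻¹.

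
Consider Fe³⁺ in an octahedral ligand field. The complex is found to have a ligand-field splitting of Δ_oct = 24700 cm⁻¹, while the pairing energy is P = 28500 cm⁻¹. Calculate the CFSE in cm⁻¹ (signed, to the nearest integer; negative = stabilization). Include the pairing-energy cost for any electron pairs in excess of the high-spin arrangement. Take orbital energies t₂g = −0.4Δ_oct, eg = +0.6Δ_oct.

Fe sits in group 8; removing 3 electrons leaves Fe³⁺ with 8 − 3 = 5 d electrons.
Here Δ_oct < P (24700 < 28500), so the high-spin state is favoured.
That gives t₂g³ eg².
Orbital CFSE = 0.0Δ_oct = 0.0 × 24700 = 0 cm⁻¹.
High-spin has no excess pairs, so no pairing correction applies.

0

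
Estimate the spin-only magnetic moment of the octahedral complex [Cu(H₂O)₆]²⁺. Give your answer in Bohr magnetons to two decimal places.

H₂O is neutral, so the +2 overall charge sits on Cu: oxidation state +2.
Cu sits in group 11; removing 2 electrons leaves Cu²⁺ with 11 − 2 = 9 d electrons.
For octahedral d⁹ the high- and low-spin configurations coincide.
Configuration: t₂g⁶ eg³ → 1 unpaired electron.
μ(spin-only) = √[1(1+2)] = √3 ≈ 1.73 Bohr magnetons.

1.73 Bohr magnetons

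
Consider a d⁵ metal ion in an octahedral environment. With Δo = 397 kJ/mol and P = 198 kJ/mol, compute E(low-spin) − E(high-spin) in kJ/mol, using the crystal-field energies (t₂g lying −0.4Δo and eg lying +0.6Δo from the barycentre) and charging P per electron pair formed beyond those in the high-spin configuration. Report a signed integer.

-398

High-spin d⁵ fills as t₂g³ eg² with CFSE 3(−0.4) + 2(+0.6) = 0.0Δo = 0 kJ/mol.
Low-spin: t₂g⁵ eg⁰, orbital CFSE = -2.0Δo = -794 kJ/mol; plus 2 excess pairs × P = +396 kJ/mol; total -398 kJ/mol.
The difference is -398 − (0) = -398 kJ/mol, so low-spin lies lower.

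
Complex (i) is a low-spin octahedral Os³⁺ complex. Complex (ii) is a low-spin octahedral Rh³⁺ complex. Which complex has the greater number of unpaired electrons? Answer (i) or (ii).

(i): Group 8 minus oxidation state +3 gives a d⁵ configuration for Os³⁺; t₂g⁵ eg⁰ → 1 unpaired.
(ii): Rh sits in group 9; removing 3 electrons leaves Rh³⁺ with 9 − 3 = 6 d electrons; t₂g⁶ eg⁰ → 0 unpaired.
So (i) has more unpaired electrons.

(i)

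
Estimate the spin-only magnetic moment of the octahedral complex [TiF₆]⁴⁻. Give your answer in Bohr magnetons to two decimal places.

Each F⁻ contributes -1; 6 × (-1) = -6. With overall charge -4, Ti is in the +2 oxidation state.
Ti is in group 4, so Ti²⁺ is d² (4 − 2 = 2).
Configuration: t2g^2 e_g^0 → 2 unpaired electrons.
μ(spin-only) = √[2(2+2)] = √8 ≈ 2.83 Bohr magnetons.

2.83 Bohr magnetons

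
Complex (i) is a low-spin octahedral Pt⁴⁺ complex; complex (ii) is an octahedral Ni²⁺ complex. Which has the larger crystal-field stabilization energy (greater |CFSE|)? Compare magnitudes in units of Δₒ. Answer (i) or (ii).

(i): Pt is in group 10, so Pt⁴⁺ is d⁶ (10 − 4 = 6); t₂g⁶ eg⁰, CFSE = -2.4Δₒ.
(ii): Ni is in group 10, so Ni²⁺ is d⁸ (10 − 2 = 8); t₂g⁶ eg², CFSE = -1.2Δₒ.
So (i) has the larger |CFSE|.

(i)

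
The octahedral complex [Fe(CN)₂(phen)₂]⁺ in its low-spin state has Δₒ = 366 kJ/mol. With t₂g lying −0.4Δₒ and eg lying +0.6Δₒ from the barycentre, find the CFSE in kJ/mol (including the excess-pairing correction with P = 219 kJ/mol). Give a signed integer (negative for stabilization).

Ligand charges: 2×(-1) from CN⁻ and 2×(+0) from phen sum to -2; with overall charge +1, Fe is +3.
Fe is in group 8, so Fe³⁺ is d⁵ (8 − 3 = 5).
The d⁵ electrons fill as t₂g⁵ eg⁰.
The orbital stabilization is -2.0Δₒ = -2.0 × 366 = -732 kJ/mol.
Relative to high-spin t₂g³ eg² (0 paired), the low-spin configuration has 2 additional pairs, contributing +2 × 219 = +438 kJ/mol.
Overall CFSE = -732 + 438 = -294 kJ/mol.

-294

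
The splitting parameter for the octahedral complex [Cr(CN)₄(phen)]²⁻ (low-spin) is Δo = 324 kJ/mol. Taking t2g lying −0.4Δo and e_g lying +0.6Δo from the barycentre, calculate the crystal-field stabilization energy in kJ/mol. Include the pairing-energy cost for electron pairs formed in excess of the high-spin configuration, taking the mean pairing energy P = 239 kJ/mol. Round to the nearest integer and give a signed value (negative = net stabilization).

Ligand charges: 4×(-1) from CN⁻ and 1×(+0) from phen sum to -4; with overall charge -2, Cr is +2.
Cr is in group 6, so Cr²⁺ is d⁴ (6 − 2 = 4).
Electron filling gives t2g^4 e_g^0.
The orbital stabilization is -1.6Δo = -1.6 × 324 = -518 kJ/mol.
Pairing penalty: 1 pair vs 0 in the high-spin reference → 1 extra × P = 239 kJ/mol.
Net CFSE = -518 + 239 = -279 kJ/mol.

-279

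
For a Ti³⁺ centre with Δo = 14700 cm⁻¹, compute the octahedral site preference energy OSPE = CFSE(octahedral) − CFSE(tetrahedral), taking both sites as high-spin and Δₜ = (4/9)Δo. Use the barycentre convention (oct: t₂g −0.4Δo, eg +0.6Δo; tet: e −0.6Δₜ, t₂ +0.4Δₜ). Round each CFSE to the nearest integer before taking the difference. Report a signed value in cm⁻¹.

Group 4 minus oxidation state +3 gives a d¹ configuration for Ti³⁺.
Octahedral high-spin t2g^1 e_g^0: CFSE = -0.4 × 14700 = -5880 cm⁻¹.
Tetrahedral e^1 t2^0 gives -0.6Δₜ = -0.6 × (4/9) × 14700 = -3920 cm⁻¹.
OSPE = CFSE(oct) − CFSE(tet) = -5880 − (-3920) = -1960 cm⁻¹.

-1960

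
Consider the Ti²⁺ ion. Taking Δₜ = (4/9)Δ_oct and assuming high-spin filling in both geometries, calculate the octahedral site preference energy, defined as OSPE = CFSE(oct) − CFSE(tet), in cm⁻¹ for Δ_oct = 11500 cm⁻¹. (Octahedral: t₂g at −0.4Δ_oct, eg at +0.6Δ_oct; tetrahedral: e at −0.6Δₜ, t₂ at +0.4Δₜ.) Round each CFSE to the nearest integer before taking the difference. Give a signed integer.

Group 4 minus oxidation state +2 gives a d² configuration for Ti²⁺.
In an octahedral site d² (HS) is t₂g² eg⁰, giving CFSE(oct) = -0.8Δ_oct = -9200 cm⁻¹.
Tetrahedral: e² t₂⁰, CFSE = 2(−0.6) + 0(+0.4) = -1.2Δₜ = -1.2 × (4/9) × 11500 = -6133 cm⁻¹.
Subtracting, OSPE = -9200 − (-6133) = -3067 cm⁻¹.

-3067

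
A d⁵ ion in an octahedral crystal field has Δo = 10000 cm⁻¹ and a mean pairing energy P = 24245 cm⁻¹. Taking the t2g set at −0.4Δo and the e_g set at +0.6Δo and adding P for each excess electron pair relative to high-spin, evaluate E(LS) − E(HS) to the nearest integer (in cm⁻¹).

High-spin: t2g^3 e_g^2, CFSE = 0.0Δo = 0 cm⁻¹.
For low-spin the configuration is t2g^5 e_g^0: orbital energy -2.0 × 10000 = -20000 cm⁻¹, and 2 additional pairs relative to high-spin add 48490 cm⁻¹, giving 28490 cm⁻¹.
E(LS) − E(HS) = 28490 − (0) = 28490 cm⁻¹.

28490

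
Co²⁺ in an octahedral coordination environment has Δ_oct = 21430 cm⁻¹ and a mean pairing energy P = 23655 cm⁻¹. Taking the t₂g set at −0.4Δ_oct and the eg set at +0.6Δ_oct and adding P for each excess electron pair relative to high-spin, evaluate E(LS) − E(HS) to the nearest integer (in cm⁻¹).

Co is in group 9, so Co²⁺ is d⁷ (9 − 2 = 7).
In the high-spin limit (t₂g⁵ eg²) the orbital term is -0.8Δ_oct = -17144 cm⁻¹, with no excess pairing.
For low-spin the configuration is t₂g⁶ eg¹: orbital energy -1.8 × 21430 = -38574 cm⁻¹, and 1 additional pair relative to high-spin adds 23655 cm⁻¹, giving -14919 cm⁻¹.
E(LS) − E(HS) = -14919 − (-17144) = 2225 cm⁻¹.

2225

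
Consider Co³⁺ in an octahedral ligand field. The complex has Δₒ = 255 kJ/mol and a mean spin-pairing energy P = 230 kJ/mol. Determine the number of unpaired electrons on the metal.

Co sits in group 9; removing 3 electrons leaves Co³⁺ with 9 − 3 = 6 d electrons.
Since Δₒ = 255 kJ/mol > P = 230 kJ/mol, the complex adopts the low-spin configuration.
Filling d⁶ accordingly: t2g^6 e_g^0.
Unpaired electrons: 0.

0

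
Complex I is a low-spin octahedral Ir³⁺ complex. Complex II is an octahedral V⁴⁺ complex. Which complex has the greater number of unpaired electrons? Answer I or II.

II

I: Ir³⁺: group 9, so d-count = 9 − 3 = 6; t₂g⁶ eg⁰ → 0 unpaired.
II: V⁴⁺: group 5, so d-count = 5 − 4 = 1; For octahedral d¹ the high- and low-spin configurations coincide; t₂g¹ eg⁰ → 1 unpaired.
So II has more unpaired electrons.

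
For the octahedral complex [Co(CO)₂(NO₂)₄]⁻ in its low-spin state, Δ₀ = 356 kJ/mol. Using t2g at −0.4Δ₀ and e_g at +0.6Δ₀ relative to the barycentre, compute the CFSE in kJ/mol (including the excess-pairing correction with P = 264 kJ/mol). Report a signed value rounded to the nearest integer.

Ligand charges: 2×(+0) from CO and 4×(-1) from NO₂⁻ sum to -4; with overall charge -1, Co is +3.
Co sits in group 9; removing 3 electrons leaves Co³⁺ with 9 − 3 = 6 d electrons.
The d⁶ electrons fill as t2g^6 e_g^0.
Orbital CFSE = 6(-0.4) + 0(0.6) = -2.4Δ₀ = -2.4 × 356 = -854 kJ/mol.
Relative to high-spin t2g^4 e_g^2 (1 paired), the low-spin configuration has 2 additional pairs, contributing +2 × 264 = +528 kJ/mol.
Combining: -854 + 528 = -326 kJ/mol.

-326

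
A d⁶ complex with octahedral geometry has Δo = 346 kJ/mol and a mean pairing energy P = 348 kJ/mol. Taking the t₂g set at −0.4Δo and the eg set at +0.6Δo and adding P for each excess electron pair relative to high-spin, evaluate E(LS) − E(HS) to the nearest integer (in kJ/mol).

4

In the high-spin limit (t₂g⁴ eg²) the orbital term is -0.4Δo = -138 kJ/mol, with no excess pairing.
For low-spin the configuration is t₂g⁶ eg⁰: orbital energy -2.4 × 346 = -830 kJ/mol, and 2 additional pairs relative to high-spin add 696 kJ/mol, giving -134 kJ/mol.
The difference is -134 − (-138) = 4 kJ/mol, so high-spin lies lower.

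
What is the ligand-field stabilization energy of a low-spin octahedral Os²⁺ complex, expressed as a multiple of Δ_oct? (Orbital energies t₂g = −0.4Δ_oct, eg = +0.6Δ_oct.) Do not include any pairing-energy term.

Os sits in group 8; removing 2 electrons leaves Os²⁺ with 8 − 2 = 6 d electrons.
Configuration: t₂g⁶ eg⁰.
CFSE = 6(-0.4Δ_oct) + 0(0.6Δ_oct) = -2.4Δ_oct + 0.0Δ_oct = -2.4Δ_oct.

-2.4 Δ_oct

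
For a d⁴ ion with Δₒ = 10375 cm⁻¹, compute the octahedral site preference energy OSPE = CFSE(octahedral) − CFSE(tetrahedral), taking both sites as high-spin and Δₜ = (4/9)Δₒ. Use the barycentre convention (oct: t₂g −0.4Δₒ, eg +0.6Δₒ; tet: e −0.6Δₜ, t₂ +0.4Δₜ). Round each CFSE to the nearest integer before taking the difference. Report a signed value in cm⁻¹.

-4381

Octahedral (high-spin): t₂g³ eg¹, CFSE = 3(−0.4) + 1(+0.6) = -0.6Δₒ = -0.6 × 10375 = -6225 cm⁻¹.
In a tetrahedral site the filling is e² t₂²: CFSE(tet) = -0.4Δₜ = -0.4 × (4/9)(10375) = -1844 cm⁻¹.
OSPE = -6225 − (-1844) = -4381 cm⁻¹.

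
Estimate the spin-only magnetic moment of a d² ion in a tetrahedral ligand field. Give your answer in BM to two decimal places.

2.83 BM

With tetrahedral geometry the complex is necessarily high-spin.
Configuration: e² t₂⁰ → 2 unpaired electrons.
μ(spin-only) = √[2(2+2)] = √8 ≈ 2.83 BM.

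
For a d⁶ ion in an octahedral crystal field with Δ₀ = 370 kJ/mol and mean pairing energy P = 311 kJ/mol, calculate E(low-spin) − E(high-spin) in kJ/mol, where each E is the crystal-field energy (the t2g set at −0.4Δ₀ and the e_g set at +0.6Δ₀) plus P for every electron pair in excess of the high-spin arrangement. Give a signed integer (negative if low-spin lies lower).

-118

High-spin: t2g^4 e_g^2, CFSE = -0.4Δ₀ = -148 kJ/mol.
For low-spin the configuration is t2g^6 e_g^0: orbital energy -2.4 × 370 = -888 kJ/mol, and 2 additional pairs relative to high-spin add 622 kJ/mol, giving -266 kJ/mol.
Thus E(LS) − E(HS) = -118 kJ/mol.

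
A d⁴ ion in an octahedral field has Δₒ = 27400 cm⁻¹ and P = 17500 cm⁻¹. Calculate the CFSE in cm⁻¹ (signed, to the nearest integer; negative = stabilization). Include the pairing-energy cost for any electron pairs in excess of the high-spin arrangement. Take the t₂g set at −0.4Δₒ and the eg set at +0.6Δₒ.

-26340

Since Δₒ = 27400 cm⁻¹ > P = 17500 cm⁻¹, the complex adopts the low-spin configuration.
Filling d⁴ accordingly: t₂g⁴ eg⁰.
Orbital CFSE = -1.6Δₒ = -1.6 × 27400 = -43840 cm⁻¹.
Excess pairs vs high-spin: 1 − 0 = 1; pairing cost = +17500 cm⁻¹.
Net CFSE = -43840 + 17500 = -26340 cm⁻¹.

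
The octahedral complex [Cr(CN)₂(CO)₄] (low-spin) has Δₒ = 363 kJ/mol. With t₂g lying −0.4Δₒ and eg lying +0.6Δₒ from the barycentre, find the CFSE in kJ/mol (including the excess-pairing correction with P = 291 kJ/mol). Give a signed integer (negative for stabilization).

Ligand charges: 2×(-1) from CN⁻ and 4×(+0) from CO sum to -2; with overall charge +0, Cr is +2.
Cr²⁺: group 6, so d-count = 6 − 2 = 4.
Electron filling gives t₂g⁴ eg⁰.
CFSE(orbital) = 4×(-0.4Δₒ) + 0×(0.6Δₒ) = -1.6Δₒ; with Δₒ = 363 kJ/mol that is -581 kJ/mol.
Pairing penalty: 1 pair vs 0 in the high-spin reference → 1 extra × P = 291 kJ/mol.
Combining: -581 + 291 = -290 kJ/mol.

-290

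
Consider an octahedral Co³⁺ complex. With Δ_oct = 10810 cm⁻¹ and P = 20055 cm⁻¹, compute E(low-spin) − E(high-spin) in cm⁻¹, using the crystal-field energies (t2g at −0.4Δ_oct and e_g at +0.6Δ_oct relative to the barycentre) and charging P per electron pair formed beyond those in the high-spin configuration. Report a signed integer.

18490

Co sits in group 9; removing 3 electrons leaves Co³⁺ with 9 − 3 = 6 d electrons.
In the high-spin limit (t2g^4 e_g^2) the orbital term is -0.4Δ_oct = -4324 cm⁻¹, with no excess pairing.
For low-spin the configuration is t2g^6 e_g^0: orbital energy -2.4 × 10810 = -25944 cm⁻¹, and 2 additional pairs relative to high-spin add 40110 cm⁻¹, giving 14166 cm⁻¹.
E(LS) − E(HS) = 14166 − (-4324) = 18490 cm⁻¹.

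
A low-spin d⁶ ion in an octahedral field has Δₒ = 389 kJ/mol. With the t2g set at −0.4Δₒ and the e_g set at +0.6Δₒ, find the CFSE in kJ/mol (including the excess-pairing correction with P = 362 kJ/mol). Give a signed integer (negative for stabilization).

-210

Electron filling gives t2g^6 e_g^0.
The orbital stabilization is -2.4Δₒ = -2.4 × 389 = -934 kJ/mol.
High-spin d⁶ would be t2g^4 e_g^2 with 1 pair; low-spin has 3, so 2 excess pairs cost +2P = +724 kJ/mol.
Combining: -934 + 724 = -210 kJ/mol.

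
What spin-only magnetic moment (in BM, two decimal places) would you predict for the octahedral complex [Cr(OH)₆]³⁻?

3.87 BM

Each OH⁻ contributes -1; 6 × (-1) = -6. With overall charge -3, Cr is in the +3 oxidation state.
Cr sits in group 6; removing 3 electrons leaves Cr³⁺ with 6 − 3 = 3 d electrons.
Configuration: t₂g³ eg⁰ → 3 unpaired electrons.
μ(spin-only) = √[3(3+2)] = √15 ≈ 3.87 BM.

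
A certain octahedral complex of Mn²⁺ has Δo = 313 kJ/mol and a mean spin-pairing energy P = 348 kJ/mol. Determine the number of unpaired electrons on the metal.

5

Mn²⁺: group 7, so d-count = 7 − 2 = 5.
With Δo < P the complex is high-spin.
That gives t₂g³ eg².
Unpaired electrons: 5.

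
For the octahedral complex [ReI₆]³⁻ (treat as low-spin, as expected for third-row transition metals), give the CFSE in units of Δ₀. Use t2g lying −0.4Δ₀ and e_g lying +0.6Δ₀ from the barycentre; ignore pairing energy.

-1.6 Δ₀

Each I⁻ contributes -1; 6 × (-1) = -6. With overall charge -3, Re is in the +3 oxidation state.
Group 7 minus oxidation state +3 gives a d⁴ configuration for Re³⁺.
Configuration: t2g^4 e_g^0.
CFSE = 4(-0.4Δ₀) + 0(0.6Δ₀) = -1.6Δ₀ + 0.0Δ₀ = -1.6Δ₀.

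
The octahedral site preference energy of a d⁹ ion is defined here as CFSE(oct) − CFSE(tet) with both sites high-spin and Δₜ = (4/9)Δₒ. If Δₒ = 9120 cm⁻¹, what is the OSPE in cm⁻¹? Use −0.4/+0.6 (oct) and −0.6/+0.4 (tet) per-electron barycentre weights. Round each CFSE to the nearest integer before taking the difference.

-3851

Octahedral high-spin t2g^6 e_g^3: CFSE = -0.6 × 9120 = -5472 cm⁻¹.
Tetrahedral: e^4 t2^5, CFSE = 4(−0.6) + 5(+0.4) = -0.4Δₜ = -0.4 × (4/9) × 9120 = -1621 cm⁻¹.
OSPE = CFSE(oct) − CFSE(tet) = -5472 − (-1621) = -3851 cm⁻¹.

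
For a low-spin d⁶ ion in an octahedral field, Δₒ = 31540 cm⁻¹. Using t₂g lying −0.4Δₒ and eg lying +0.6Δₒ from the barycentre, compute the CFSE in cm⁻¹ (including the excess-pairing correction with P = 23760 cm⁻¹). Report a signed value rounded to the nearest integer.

-28176

Configuration: t₂g⁶ eg⁰.
CFSE(orbital) = 6×(-0.4Δₒ) + 0×(0.6Δₒ) = -2.4Δₒ; with Δₒ = 31540 cm⁻¹ that is -75696 cm⁻¹.
Relative to high-spin t₂g⁴ eg² (1 paired), the low-spin configuration has 2 additional pairs, contributing +2 × 23760 = +47520 cm⁻¹.
Overall CFSE = -75696 + 47520 = -28176 cm⁻¹.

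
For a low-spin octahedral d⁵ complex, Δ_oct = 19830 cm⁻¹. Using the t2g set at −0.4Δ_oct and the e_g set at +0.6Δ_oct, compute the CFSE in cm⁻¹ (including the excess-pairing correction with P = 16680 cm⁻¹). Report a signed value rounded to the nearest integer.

-6300

The d⁵ electrons fill as t2g^5 e_g^0.
Orbital CFSE = 5(-0.4) + 0(0.6) = -2.0Δ_oct = -2.0 × 19830 = -39660 cm⁻¹.
High-spin d⁵ would be t2g^3 e_g^2 with 0 pairs; low-spin has 2, so 2 excess pairs cost +2P = +33360 cm⁻¹.
Combining: -39660 + 33360 = -6300 cm⁻¹.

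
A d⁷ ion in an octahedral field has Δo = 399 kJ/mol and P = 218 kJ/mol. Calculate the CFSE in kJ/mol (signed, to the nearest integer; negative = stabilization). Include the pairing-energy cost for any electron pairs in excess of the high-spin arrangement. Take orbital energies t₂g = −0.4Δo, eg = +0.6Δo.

Here Δo > P (399 > 218), so the low-spin state is favoured.
That gives t₂g⁶ eg¹.
Orbital CFSE = -1.8Δo = -1.8 × 399 = -718 kJ/mol.
Excess pairs vs high-spin: 3 − 2 = 1; pairing cost = +218 kJ/mol.
Net CFSE = -718 + 218 = -500 kJ/mol.

-500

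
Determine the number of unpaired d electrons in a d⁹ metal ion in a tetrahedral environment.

Tetrahedral splitting is small, so the complex is high-spin.
Configuration: e⁴ t₂⁵, giving 1 unpaired electron.

1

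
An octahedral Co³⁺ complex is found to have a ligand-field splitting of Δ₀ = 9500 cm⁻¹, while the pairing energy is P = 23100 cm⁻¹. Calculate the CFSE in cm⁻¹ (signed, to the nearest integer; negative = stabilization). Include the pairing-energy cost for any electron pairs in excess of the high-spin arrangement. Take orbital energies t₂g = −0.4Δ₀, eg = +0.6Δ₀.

Co is in group 9, so Co³⁺ is d⁶ (9 − 3 = 6).
With Δ₀ < P the complex is high-spin.
Configuration: t₂g⁴ eg².
Orbital CFSE = -0.4Δ₀ = -0.4 × 9500 = -3800 cm⁻¹.
High-spin has no excess pairs, so no pairing correction applies.

-3800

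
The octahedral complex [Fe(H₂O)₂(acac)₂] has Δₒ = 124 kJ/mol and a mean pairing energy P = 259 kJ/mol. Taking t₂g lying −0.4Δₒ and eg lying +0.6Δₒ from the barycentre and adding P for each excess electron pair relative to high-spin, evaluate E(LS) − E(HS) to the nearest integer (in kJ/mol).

Ligand charges: 2×(+0) from H₂O and 2×(-1) from acac⁻ sum to -2; with overall charge +0, Fe is +2.
Fe sits in group 8; removing 2 electrons leaves Fe²⁺ with 8 − 2 = 6 d electrons.
High-spin: t₂g⁴ eg², CFSE = -0.4Δₒ = -50 kJ/mol.
Low-spin t₂g⁶ eg⁰ gives -2.4Δₒ = -298 kJ/mol, but forming 2 extra pairs costs 2P = 518 kJ/mol, so E(LS) = -298 + 518 = 220 kJ/mol.
E(LS) − E(HS) = 220 − (-50) = 270 kJ/mol.

270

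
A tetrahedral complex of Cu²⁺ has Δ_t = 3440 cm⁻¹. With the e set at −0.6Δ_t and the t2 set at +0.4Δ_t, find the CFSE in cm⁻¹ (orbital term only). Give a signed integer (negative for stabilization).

Group 11 minus oxidation state +2 gives a d⁹ configuration for Cu²⁺.
Tetrahedral fields are weak (Δₜ ≈ 4/9 Δₒ), so electrons fill high-spin.
Configuration: e^4 t2^5.
Orbital CFSE = 4(-0.6) + 5(0.4) = -0.4Δ_t = -0.4 × 3440 = -1376 cm⁻¹.

-1376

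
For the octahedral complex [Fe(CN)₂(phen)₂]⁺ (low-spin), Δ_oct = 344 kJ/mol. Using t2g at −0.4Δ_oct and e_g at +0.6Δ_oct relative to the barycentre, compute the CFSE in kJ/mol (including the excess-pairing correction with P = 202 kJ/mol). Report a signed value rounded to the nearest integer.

-284

Ligand charges: 2×(-1) from CN⁻ and 2×(+0) from phen sum to -2; with overall charge +1, Fe is +3.
Fe is in group 8, so Fe³⁺ is d⁵ (8 − 3 = 5).
Electron filling gives t2g^5 e_g^0.
CFSE(orbital) = 5×(-0.4Δ_oct) + 0×(0.6Δ_oct) = -2.0Δ_oct; with Δ_oct = 344 kJ/mol that is -688 kJ/mol.
High-spin d⁵ would be t2g^3 e_g^2 with 0 pairs; low-spin has 2, so 2 excess pairs cost +2P = +404 kJ/mol.
Net CFSE = -688 + 404 = -284 kJ/mol.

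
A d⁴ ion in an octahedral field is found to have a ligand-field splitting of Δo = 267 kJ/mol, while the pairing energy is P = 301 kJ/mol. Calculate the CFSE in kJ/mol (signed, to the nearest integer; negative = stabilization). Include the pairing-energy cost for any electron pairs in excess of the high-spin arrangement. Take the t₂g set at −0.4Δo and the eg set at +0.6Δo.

-160

With Δo < P the complex is high-spin.
Configuration: t₂g³ eg¹.
Orbital CFSE = -0.6Δo = -0.6 × 267 = -160 kJ/mol.
High-spin has no excess pairs, so no pairing correction applies.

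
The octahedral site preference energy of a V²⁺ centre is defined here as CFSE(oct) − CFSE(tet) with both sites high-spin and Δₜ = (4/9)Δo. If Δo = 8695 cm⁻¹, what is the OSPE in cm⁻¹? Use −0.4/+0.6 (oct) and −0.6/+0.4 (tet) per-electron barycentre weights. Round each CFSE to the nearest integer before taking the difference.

V²⁺: group 5, so d-count = 5 − 2 = 3.
In an octahedral site d³ (HS) is t₂g³ eg⁰, giving CFSE(oct) = -1.2Δo = -10434 cm⁻¹.
In a tetrahedral site the filling is e² t₂¹: CFSE(tet) = -0.8Δₜ = -0.8 × (4/9)(8695) = -3092 cm⁻¹.
OSPE = CFSE(oct) − CFSE(tet) = -10434 − (-3092) = -7342 cm⁻¹.

-7342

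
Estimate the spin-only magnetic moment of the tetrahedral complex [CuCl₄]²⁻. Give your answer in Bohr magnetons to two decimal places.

Each Cl⁻ contributes -1; 4 × (-1) = -4. With overall charge -2, Cu is in the +2 oxidation state.
Group 11 minus oxidation state +2 gives a d⁹ configuration for Cu²⁺.
Tetrahedral fields are weak (Δₜ ≈ 4/9 Δₒ), so electrons fill high-spin.
Configuration: e⁴ t₂⁵ → 1 unpaired electron.
μ(spin-only) = √[1(1+2)] = √3 ≈ 1.73 Bohr magnetons.

1.73 Bohr magnetons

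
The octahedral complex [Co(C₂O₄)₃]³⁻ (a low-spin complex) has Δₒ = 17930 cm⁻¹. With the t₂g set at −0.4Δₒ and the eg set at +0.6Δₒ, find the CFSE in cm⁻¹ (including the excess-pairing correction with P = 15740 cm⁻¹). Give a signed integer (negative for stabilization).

-11552

Each C₂O₄²⁻ contributes -2; 3 × (-2) = -6. With overall charge -3, Co is in the +3 oxidation state.
Group 9 minus oxidation state +3 gives a d⁶ configuration for Co³⁺.
Electron filling gives t₂g⁶ eg⁰.
The orbital stabilization is -2.4Δₒ = -2.4 × 17930 = -43032 cm⁻¹.
Relative to high-spin t₂g⁴ eg² (1 paired), the low-spin configuration has 2 additional pairs, contributing +2 × 15740 = +31480 cm⁻¹.
Overall CFSE = -43032 + 31480 = -11552 cm⁻¹.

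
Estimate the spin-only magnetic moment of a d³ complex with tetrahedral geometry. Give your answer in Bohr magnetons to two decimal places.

Tetrahedral splitting is small, so the complex is high-spin.
Configuration: e² t₂¹ → 3 unpaired electrons.
μ(spin-only) = √[3(3+2)] = √15 ≈ 3.87 Bohr magnetons.

3.87 Bohr magnetons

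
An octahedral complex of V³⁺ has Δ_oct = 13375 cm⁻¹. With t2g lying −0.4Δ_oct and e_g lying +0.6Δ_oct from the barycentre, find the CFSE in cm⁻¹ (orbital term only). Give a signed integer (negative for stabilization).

V³⁺: group 5, so d-count = 5 − 3 = 2.
Electron filling gives t2g^2 e_g^0.
Orbital CFSE = 2(-0.4) + 0(0.6) = -0.8Δ_oct = -0.8 × 13375 = -10700 cm⁻¹.

-10700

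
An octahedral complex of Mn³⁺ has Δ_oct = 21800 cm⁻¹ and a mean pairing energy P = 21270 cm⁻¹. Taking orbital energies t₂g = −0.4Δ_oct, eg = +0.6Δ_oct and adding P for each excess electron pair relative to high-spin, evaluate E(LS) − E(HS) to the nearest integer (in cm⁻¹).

-530

Mn sits in group 7; removing 3 electrons leaves Mn³⁺ with 7 − 3 = 4 d electrons.
In the high-spin limit (t₂g³ eg¹) the orbital term is -0.6Δ_oct = -13080 cm⁻¹, with no excess pairing.
For low-spin the configuration is t₂g⁴ eg⁰: orbital energy -1.6 × 21800 = -34880 cm⁻¹, and 1 additional pair relative to high-spin adds 21270 cm⁻¹, giving -13610 cm⁻¹.
E(LS) − E(HS) = -13610 − (-13080) = -530 cm⁻¹.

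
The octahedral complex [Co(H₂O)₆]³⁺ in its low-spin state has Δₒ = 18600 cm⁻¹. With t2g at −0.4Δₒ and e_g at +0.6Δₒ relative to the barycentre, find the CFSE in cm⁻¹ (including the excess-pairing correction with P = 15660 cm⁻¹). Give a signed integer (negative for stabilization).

-13320

H₂O is neutral, so the +3 overall charge sits on Co: oxidation state +3.
Co sits in group 9; removing 3 electrons leaves Co³⁺ with 9 − 3 = 6 d electrons.
Electron filling gives t2g^6 e_g^0.
The orbital stabilization is -2.4Δₒ = -2.4 × 18600 = -44640 cm⁻¹.
Pairing penalty: 3 pairs vs 1 in the high-spin reference → 2 extra × P = 31320 cm⁻¹.
Net CFSE = -44640 + 31320 = -13320 cm⁻¹.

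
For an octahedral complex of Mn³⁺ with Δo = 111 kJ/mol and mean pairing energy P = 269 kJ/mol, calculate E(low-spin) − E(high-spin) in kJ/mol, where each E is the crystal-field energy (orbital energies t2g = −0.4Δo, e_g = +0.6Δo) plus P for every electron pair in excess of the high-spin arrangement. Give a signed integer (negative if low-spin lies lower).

158

Mn sits in group 7; removing 3 electrons leaves Mn³⁺ with 7 − 3 = 4 d electrons.
In the high-spin limit (t2g^3 e_g^1) the orbital term is -0.6Δo = -67 kJ/mol, with no excess pairing.
Low-spin: t2g^4 e_g^0, orbital CFSE = -1.6Δo = -178 kJ/mol; plus 1 excess pair × P = +269 kJ/mol; total 91 kJ/mol.
The difference is 91 − (-67) = 158 kJ/mol, so high-spin lies lower.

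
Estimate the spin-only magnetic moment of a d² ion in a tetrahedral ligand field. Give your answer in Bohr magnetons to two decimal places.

2.83 Bohr magnetons

Tetrahedral splitting is small, so the complex is high-spin.
Configuration: e² t₂⁰ → 2 unpaired electrons.
μ(spin-only) = √[2(2+2)] = √8 ≈ 2.83 Bohr magnetons.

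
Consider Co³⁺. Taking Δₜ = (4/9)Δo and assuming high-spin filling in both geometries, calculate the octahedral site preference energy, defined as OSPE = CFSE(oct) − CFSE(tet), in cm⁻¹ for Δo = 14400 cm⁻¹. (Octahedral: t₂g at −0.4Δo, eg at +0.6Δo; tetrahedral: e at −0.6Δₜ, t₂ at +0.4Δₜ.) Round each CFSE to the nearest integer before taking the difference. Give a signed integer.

Co is in group 9, so Co³⁺ is d⁶ (9 − 3 = 6).
Octahedral high-spin t2g^4 e_g^2: CFSE = -0.4 × 14400 = -5760 cm⁻¹.
Tetrahedral e^3 t2^3 gives -0.6Δₜ = -0.6 × (4/9) × 14400 = -3840 cm⁻¹.
Subtracting, OSPE = -5760 − (-3840) = -1920 cm⁻¹.

-1920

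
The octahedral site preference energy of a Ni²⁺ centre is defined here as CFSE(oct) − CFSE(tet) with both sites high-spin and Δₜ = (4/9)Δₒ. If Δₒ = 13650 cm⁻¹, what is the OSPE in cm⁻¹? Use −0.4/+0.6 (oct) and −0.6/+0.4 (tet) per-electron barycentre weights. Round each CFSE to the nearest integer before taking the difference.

Ni is in group 10, so Ni²⁺ is d⁸ (10 − 2 = 8).
Octahedral (high-spin): t₂g⁶ eg², CFSE = 6(−0.4) + 2(+0.6) = -1.2Δₒ = -1.2 × 13650 = -16380 cm⁻¹.
Tetrahedral: e⁴ t₂⁴, CFSE = 4(−0.6) + 4(+0.4) = -0.8Δₜ = -0.8 × (4/9) × 13650 = -4853 cm⁻¹.
OSPE = CFSE(oct) − CFSE(tet) = -16380 − (-4853) = -11527 cm⁻¹.

-11527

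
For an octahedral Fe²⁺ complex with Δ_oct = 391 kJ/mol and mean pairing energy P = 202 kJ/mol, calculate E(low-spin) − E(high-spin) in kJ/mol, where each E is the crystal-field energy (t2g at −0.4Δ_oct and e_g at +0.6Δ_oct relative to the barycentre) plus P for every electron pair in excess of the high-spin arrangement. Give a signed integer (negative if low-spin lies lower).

Group 8 minus oxidation state +2 gives a d⁶ configuration for Fe²⁺.
In the high-spin limit (t2g^4 e_g^2) the orbital term is -0.4Δ_oct = -156 kJ/mol, with no excess pairing.
For low-spin the configuration is t2g^6 e_g^0: orbital energy -2.4 × 391 = -938 kJ/mol, and 2 additional pairs relative to high-spin add 404 kJ/mol, giving -534 kJ/mol.
E(LS) − E(HS) = -534 − (-156) = -378 kJ/mol.

-378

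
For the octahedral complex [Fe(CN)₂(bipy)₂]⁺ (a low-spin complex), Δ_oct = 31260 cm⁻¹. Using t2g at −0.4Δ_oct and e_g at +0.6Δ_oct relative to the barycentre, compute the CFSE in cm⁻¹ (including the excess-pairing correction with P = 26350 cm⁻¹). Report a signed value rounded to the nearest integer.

Ligand charges: 2×(-1) from CN⁻ and 2×(+0) from bipy sum to -2; with overall charge +1, Fe is +3.
Fe sits in group 8; removing 3 electrons leaves Fe³⁺ with 8 − 3 = 5 d electrons.
The d⁵ electrons fill as t2g^5 e_g^0.
CFSE(orbital) = 5×(-0.4Δ_oct) + 0×(0.6Δ_oct) = -2.0Δ_oct; with Δ_oct = 31260 cm⁻¹ that is -62520 cm⁻¹.
Pairing penalty: 2 pairs vs 0 in the high-spin reference → 2 extra × P = 52700 cm⁻¹.
Combining: -62520 + 52700 = -9820 cm⁻¹.

-9820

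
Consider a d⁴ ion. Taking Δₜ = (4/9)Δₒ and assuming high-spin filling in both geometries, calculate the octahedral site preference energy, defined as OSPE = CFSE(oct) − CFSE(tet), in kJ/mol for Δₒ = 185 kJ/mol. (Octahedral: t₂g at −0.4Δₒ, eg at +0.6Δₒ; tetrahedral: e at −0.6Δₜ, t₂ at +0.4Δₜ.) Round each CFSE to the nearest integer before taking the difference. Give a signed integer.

Octahedral (high-spin): t₂g³ eg¹, CFSE = 3(−0.4) + 1(+0.6) = -0.6Δₒ = -0.6 × 185 = -111 kJ/mol.
Tetrahedral: e² t₂², CFSE = 2(−0.6) + 2(+0.4) = -0.4Δₜ = -0.4 × (4/9) × 185 = -33 kJ/mol.
OSPE = -111 − (-33) = -78 kJ/mol.

-78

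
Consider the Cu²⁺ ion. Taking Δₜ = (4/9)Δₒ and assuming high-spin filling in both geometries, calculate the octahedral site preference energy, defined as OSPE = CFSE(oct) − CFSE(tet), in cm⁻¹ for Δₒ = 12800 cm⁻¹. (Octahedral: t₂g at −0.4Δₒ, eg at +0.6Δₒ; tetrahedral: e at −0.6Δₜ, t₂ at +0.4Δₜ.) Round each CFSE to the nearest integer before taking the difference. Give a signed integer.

Cu²⁺: group 11, so d-count = 11 − 2 = 9.
Octahedral high-spin t₂g⁶ eg³: CFSE = -0.6 × 12800 = -7680 cm⁻¹.
Tetrahedral e⁴ t₂⁵ gives -0.4Δₜ = -0.4 × (4/9) × 12800 = -2276 cm⁻¹.
Subtracting, OSPE = -7680 − (-2276) = -5404 cm⁻¹.

-5404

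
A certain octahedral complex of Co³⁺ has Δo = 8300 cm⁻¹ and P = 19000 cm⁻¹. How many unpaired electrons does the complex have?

4

Group 9 minus oxidation state +3 gives a d⁶ configuration for Co³⁺.
Here Δo < P (8300 < 19000), so the high-spin state is favoured.
Filling d⁶ accordingly: t2g^4 e_g^2.
Unpaired electrons: 4.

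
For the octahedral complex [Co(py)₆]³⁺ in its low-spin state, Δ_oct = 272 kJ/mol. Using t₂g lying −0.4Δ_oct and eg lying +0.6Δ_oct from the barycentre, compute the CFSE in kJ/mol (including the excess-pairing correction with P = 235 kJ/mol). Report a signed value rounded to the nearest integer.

-183

py is neutral, so the +3 overall charge sits on Co: oxidation state +3.
Co sits in group 9; removing 3 electrons leaves Co³⁺ with 9 − 3 = 6 d electrons.
Configuration: t₂g⁶ eg⁰.
CFSE(orbital) = 6×(-0.4Δ_oct) + 0×(0.6Δ_oct) = -2.4Δ_oct; with Δ_oct = 272 kJ/mol that is -653 kJ/mol.
High-spin d⁶ would be t₂g⁴ eg² with 1 pair; low-spin has 3, so 2 excess pairs cost +2P = +470 kJ/mol.
Combining: -653 + 470 = -183 kJ/mol.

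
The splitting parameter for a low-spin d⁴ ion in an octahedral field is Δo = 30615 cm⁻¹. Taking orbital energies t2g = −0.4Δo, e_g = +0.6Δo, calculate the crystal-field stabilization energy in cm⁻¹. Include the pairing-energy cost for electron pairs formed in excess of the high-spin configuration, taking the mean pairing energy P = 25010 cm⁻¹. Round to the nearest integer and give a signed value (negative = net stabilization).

-23974

Configuration: t2g^4 e_g^0.
CFSE(orbital) = 4×(-0.4Δo) + 0×(0.6Δo) = -1.6Δo; with Δo = 30615 cm⁻¹ that is -48984 cm⁻¹.
Relative to high-spin t2g^3 e_g^1 (0 paired), the low-spin configuration has 1 additional pair, contributing +1 × 25010 = +25010 cm⁻¹.
Combining: -48984 + 25010 = -23974 cm⁻¹.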